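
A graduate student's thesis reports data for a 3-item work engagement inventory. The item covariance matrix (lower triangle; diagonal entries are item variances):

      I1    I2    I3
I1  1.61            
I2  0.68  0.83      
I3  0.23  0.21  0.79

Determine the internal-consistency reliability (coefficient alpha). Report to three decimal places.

coefficient alpha = 0.614

ΣVar(i) = 1.61 + 0.83 + 0.79 = 3.23
Σ_{i<j} σ_ij = 1.12
total variance = 3.23 + 2 × 1.12 = 5.47
α = (k/(k−1))·(1 − ΣVar(i)/total variance) = (3/2)·(1 − 3.23/5.47) = 0.614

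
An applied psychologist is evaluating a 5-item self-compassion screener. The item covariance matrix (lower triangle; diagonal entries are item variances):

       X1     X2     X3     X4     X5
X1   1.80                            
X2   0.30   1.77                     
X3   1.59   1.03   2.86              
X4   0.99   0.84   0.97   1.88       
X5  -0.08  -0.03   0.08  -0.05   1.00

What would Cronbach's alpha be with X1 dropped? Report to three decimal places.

Remaining items: X2, X3, X4, X5 (k = 4).
Σσᵢ² = 1.77 + 2.86 + 1.88 + 1.00 = 7.51
σ²_T = 7.51 + 2 × 2.84 = 13.19
α (item deleted) = (4/3)·(1 − 7.51/13.19) = 0.574

α = 0.574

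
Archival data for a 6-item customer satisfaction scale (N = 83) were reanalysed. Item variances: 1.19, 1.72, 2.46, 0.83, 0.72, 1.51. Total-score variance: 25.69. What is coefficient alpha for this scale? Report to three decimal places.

sum of item variances = 1.19 + 1.72 + 2.46 + 0.83 + 0.72 + 1.51 = 8.43
α = (k/(k−1))·(1 − sum of item variances/Var(T)) = (6/5)·(1 − 8.43/25.69) = 0.806

α = 0.806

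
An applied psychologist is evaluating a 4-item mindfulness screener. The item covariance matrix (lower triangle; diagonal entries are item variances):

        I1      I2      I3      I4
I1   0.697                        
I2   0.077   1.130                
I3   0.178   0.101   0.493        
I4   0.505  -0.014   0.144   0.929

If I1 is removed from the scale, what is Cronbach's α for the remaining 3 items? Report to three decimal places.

Remaining items: I2, I3, I4 (k = 3).
Σσᵢ² = 1.130 + 0.493 + 0.929 = 2.552
σ²_T = 2.552 + 2 × 0.231 = 3.014
α (item deleted) = (3/2)·(1 − 2.552/3.014) = 0.230

Cronbach's α = 0.230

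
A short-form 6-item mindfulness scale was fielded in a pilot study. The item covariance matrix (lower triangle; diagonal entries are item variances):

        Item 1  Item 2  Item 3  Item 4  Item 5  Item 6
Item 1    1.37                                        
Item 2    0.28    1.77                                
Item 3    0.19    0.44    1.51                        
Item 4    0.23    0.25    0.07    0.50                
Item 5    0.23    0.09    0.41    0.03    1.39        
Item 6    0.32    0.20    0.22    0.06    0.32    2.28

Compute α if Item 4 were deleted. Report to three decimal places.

Remaining items: Item 1, Item 2, Item 3, Item 5, Item 6 (k = 5).
ΣVar(i) = 1.37 + 1.77 + 1.51 + 1.39 + 2.28 = 8.32
σ²_T = 8.32 + 2 × 2.70 = 13.72
α (item deleted) = (5/4)·(1 − 8.32/13.72) = 0.492

α = 0.492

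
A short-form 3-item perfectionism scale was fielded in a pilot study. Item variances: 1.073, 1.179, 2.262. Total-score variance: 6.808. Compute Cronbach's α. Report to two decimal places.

Cronbach's α = 0.51

Σσᵢ² = 1.073 + 1.179 + 2.262 = 4.514
α = (k/(k−1))·(1 − Σσᵢ²/σ²_total) = (3/2)·(1 − 4.514/6.808) = 0.51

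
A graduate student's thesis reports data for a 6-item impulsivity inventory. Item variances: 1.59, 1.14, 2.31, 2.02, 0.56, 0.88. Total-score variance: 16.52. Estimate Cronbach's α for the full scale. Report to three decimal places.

Σσ²ᵢ = 1.59 + 1.14 + 2.31 + 2.02 + 0.56 + 0.88 = 8.50
α = (k/(k−1))·(1 − Σσ²ᵢ/σ²_T) = (6/5)·(1 − 8.50/16.52) = 0.583

Cronbach's α = 0.583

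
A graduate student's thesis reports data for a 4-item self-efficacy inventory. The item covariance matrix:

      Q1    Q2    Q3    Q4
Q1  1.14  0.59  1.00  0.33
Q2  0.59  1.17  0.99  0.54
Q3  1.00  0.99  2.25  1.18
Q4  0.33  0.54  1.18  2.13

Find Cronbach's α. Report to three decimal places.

ΣVar(i) = 1.14 + 1.17 + 2.25 + 2.13 = 6.69
Sum of the distinct covariances = 4.63
σ²_total = 6.69 + 2 × 4.63 = 15.95
α = (k/(k−1))·(1 − ΣVar(i)/σ²_total) = (4/3)·(1 − 6.69/15.95) = 0.774

α = 0.774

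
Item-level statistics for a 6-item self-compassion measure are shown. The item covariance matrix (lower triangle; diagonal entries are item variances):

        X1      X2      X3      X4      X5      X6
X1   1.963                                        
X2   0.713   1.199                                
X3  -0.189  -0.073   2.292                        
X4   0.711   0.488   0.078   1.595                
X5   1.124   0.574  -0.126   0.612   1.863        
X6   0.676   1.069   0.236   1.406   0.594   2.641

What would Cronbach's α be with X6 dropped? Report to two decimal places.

Cronbach's α = 0.58

Remaining items: X1, X2, X3, X4, X5 (k = 5).
sum of item variances = 1.963 + 1.199 + 2.292 + 1.595 + 1.863 = 8.912
σ²_T = 8.912 + 2 × 3.912 = 16.736
α (item deleted) = (5/4)·(1 − 8.912/16.736) = 0.58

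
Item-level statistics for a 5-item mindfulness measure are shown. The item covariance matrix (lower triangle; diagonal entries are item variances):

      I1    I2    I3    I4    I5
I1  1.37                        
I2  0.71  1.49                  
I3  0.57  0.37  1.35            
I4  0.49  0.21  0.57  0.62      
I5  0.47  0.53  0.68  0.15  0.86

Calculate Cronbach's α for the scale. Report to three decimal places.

Σσᵢ² = 1.37 + 1.49 + 1.35 + 0.62 + 0.86 = 5.69
Sum of off-diagonal covariances = 4.75
σ²_T = 5.69 + 2 × 4.75 = 15.19
α = (k/(k−1))·(1 − Σσᵢ²/σ²_T) = (5/4)·(1 − 5.69/15.19) = 0.782

Cronbach's α = 0.782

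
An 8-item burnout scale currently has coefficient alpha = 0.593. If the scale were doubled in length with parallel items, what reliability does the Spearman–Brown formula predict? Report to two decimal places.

Length factor m = 2
α' = m·α / (1 + (m−1)·α)
   = 2 × 0.593 / (1 + (2 − 1) × 0.593)
   = 1.1860 / 1.5930 = 0.74

predicted reliability = 0.74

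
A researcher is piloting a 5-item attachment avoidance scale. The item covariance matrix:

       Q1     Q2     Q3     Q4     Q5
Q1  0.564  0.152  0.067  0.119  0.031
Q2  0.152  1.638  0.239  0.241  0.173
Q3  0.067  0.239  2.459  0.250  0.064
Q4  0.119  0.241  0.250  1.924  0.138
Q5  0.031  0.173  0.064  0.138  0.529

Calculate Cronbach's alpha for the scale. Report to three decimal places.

α = 0.366

Σσᵢ² = 0.564 + 1.638 + 2.459 + 1.924 + 0.529 = 7.114
Sum of the distinct covariances = 1.474
total variance = 7.114 + 2 × 1.474 = 10.062
α = (k/(k−1))·(1 − Σσᵢ²/total variance) = (5/4)·(1 − 7.114/10.062) = 0.366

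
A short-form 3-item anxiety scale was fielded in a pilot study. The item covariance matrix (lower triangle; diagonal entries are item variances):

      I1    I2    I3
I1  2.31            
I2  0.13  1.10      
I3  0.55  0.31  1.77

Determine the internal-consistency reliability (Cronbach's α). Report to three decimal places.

α = 0.415

ΣVar(i) = 2.31 + 1.10 + 1.77 = 5.18
Sum of the distinct covariances = 0.99
σ²_T = 5.18 + 2 × 0.99 = 7.16
α = (k/(k−1))·(1 − ΣVar(i)/σ²_T) = (3/2)·(1 − 5.18/7.16) = 0.415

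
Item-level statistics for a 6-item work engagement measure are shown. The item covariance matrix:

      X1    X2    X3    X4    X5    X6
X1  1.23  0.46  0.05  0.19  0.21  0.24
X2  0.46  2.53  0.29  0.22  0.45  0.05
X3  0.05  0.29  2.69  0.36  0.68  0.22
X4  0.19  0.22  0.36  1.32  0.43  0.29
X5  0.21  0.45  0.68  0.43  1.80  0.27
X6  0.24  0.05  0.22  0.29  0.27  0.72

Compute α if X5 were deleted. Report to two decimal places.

α = 0.45

Remaining items: X1, X2, X3, X4, X6 (k = 5).
ΣVar(i) = 1.23 + 2.53 + 2.69 + 1.32 + 0.72 = 8.49
total variance = 8.49 + 2 × 2.37 = 13.23
α (item deleted) = (5/4)·(1 − 8.49/13.23) = 0.45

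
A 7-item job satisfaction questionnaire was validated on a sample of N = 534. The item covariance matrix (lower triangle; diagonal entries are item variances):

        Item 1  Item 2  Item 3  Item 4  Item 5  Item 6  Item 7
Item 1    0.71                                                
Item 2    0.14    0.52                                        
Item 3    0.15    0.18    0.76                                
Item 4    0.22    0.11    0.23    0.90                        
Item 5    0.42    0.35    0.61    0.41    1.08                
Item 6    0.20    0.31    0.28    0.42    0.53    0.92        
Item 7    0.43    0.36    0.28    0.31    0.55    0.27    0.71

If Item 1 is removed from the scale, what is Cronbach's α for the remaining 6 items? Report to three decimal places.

Cronbach's α = 0.816

Remaining items: Item 2, Item 3, Item 4, Item 5, Item 6, Item 7 (k = 6).
ΣVar(i) = 0.52 + 0.76 + 0.90 + 1.08 + 0.92 + 0.71 = 4.89
Var(T) = 4.89 + 2 × 5.20 = 15.29
α (item deleted) = (6/5)·(1 − 4.89/15.29) = 0.816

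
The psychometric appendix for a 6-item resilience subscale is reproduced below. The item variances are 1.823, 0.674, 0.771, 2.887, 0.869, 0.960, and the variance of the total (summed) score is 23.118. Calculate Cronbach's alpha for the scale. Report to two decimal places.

Σσ²ᵢ = 1.823 + 0.674 + 0.771 + 2.887 + 0.869 + 0.960 = 7.984
α = (k/(k−1))·(1 − Σσ²ᵢ/total variance) = (6/5)·(1 − 7.984/23.118) = 0.79

α = 0.79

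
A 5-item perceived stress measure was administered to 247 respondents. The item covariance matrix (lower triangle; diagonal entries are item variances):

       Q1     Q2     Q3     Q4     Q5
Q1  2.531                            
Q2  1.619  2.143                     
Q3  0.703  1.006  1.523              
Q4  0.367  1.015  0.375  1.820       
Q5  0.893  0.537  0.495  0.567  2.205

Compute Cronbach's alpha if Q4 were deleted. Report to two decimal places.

α = 0.74

Remaining items: Q1, Q2, Q3, Q5 (k = 4).
sum of item variances = 2.531 + 2.143 + 1.523 + 2.205 = 8.402
σ²_total = 8.402 + 2 × 5.253 = 18.908
α (item deleted) = (4/3)·(1 − 8.402/18.908) = 0.74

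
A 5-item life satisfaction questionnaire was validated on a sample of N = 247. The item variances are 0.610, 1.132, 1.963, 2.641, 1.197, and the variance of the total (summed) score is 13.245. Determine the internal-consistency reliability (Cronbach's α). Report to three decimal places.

Cronbach's α = 0.538

ΣVar(i) = 0.610 + 1.132 + 1.963 + 2.641 + 1.197 = 7.543
α = (k/(k−1))·(1 − ΣVar(i)/σ²_total) = (5/4)·(1 − 7.543/13.245) = 0.538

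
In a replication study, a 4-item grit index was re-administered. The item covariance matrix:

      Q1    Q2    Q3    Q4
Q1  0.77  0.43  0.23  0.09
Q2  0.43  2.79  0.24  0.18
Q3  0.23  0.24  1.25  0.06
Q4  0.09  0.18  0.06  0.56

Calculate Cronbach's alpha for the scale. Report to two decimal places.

Σσ²ᵢ = 0.77 + 2.79 + 1.25 + 0.56 = 5.37
Σ_{i<j} σ_ij = 1.23
total variance = 5.37 + 2 × 1.23 = 7.83
α = (k/(k−1))·(1 − Σσ²ᵢ/total variance) = (4/3)·(1 − 5.37/7.83) = 0.42

Cronbach's alpha = 0.42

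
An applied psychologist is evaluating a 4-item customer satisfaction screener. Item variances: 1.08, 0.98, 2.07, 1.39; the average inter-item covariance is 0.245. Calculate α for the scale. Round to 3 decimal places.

α = 0.463

Σσᵢ² = 1.08 + 0.98 + 2.07 + 1.39 = 5.52
Sum of the 6 distinct covariances = 6 × 0.245 = 1.470
σ²_T = Σσᵢ² + 2·Σcov = 5.52 + 2 × 1.470 = 8.460
α = (4/3)·(1 − 5.52/8.460) = 0.463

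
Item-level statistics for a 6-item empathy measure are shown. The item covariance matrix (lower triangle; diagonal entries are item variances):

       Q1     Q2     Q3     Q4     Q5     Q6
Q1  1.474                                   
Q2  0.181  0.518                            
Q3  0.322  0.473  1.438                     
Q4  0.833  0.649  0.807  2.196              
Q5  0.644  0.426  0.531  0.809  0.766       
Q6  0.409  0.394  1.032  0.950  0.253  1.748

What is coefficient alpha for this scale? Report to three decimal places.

coefficient alpha = 0.818

sum of item variances = 1.474 + 0.518 + 1.438 + 2.196 + 0.766 + 1.748 = 8.140
Sum of off-diagonal covariances = 8.713
Var(T) = 8.140 + 2 × 8.713 = 25.566
α = (k/(k−1))·(1 − sum of item variances/Var(T)) = (6/5)·(1 − 8.140/25.566) = 0.818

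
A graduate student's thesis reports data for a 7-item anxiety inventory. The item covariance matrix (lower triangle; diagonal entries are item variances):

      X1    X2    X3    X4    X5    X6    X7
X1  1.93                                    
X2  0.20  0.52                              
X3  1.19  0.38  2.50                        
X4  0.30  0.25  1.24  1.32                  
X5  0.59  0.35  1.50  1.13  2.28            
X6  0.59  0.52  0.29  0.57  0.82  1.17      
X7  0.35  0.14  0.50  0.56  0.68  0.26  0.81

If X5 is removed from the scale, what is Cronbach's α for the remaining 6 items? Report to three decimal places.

Cronbach's α = 0.768

Remaining items: X1, X2, X3, X4, X6, X7 (k = 6).
ΣVar(i) = 1.93 + 0.52 + 2.50 + 1.32 + 1.17 + 0.81 = 8.25
total variance = 8.25 + 2 × 7.34 = 22.93
α (item deleted) = (6/5)·(1 − 8.25/22.93) = 0.768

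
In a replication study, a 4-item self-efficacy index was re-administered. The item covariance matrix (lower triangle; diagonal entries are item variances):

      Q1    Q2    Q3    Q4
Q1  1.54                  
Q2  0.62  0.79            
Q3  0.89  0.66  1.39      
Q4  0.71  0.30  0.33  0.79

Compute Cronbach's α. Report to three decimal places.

α = 0.812

Σσ²ᵢ = 1.54 + 0.79 + 1.39 + 0.79 = 4.51
Sum of off-diagonal covariances = 3.51
total variance = 4.51 + 2 × 3.51 = 11.53
α = (k/(k−1))·(1 − Σσ²ᵢ/total variance) = (4/3)·(1 − 4.51/11.53) = 0.812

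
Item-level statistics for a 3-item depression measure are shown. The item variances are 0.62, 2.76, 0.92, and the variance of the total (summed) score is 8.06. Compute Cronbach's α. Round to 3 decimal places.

Σσᵢ² = 0.62 + 2.76 + 0.92 = 4.30
α = (k/(k−1))·(1 − Σσᵢ²/σ²_total) = (3/2)·(1 − 4.30/8.06) = 0.700

Cronbach's α = 0.700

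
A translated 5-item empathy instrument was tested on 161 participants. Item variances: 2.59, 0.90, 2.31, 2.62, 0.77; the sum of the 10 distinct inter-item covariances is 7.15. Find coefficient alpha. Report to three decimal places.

ΣVar(i) = 2.59 + 0.90 + 2.31 + 2.62 + 0.77 = 9.19
Sum of distinct covariances = 7.15
Var(T) = ΣVar(i) + 2·Σcov = 9.19 + 2 × 7.15 = 23.49
α = (5/4)·(1 − 9.19/23.49) = 0.761

coefficient alpha = 0.761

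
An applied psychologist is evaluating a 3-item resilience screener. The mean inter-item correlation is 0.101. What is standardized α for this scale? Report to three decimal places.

Standardized α = k·r̄ / (1 + (k−1)·r̄) = 3 × 0.101 / (1 + 2 × 0.101)
  = 0.3030 / 1.2020 = 0.252

standardized α = 0.252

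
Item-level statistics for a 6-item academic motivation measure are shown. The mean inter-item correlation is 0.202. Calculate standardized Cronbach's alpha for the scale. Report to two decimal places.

Standardized α = k·r̄ / (1 + (k−1)·r̄) = 6 × 0.202 / (1 + 5 × 0.202)
  = 1.2120 / 2.0100 = 0.60

α = 0.60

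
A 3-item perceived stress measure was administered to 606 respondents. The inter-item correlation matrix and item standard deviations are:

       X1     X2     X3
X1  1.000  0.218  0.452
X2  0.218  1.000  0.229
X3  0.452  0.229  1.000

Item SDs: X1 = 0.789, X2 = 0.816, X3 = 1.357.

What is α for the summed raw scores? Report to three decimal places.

Σσ²ᵢ = 0.789² + 0.816² + 1.357² = 3.1298
Covariances σ_ij = r_ij · s_i · s_j:
  σ(X1,X2) = 0.218 × 0.789 × 0.816 = 0.1404
  σ(X1,X3) = 0.452 × 0.789 × 1.357 = 0.4839
  σ(X2,X3) = 0.229 × 0.816 × 1.357 = 0.2536
σ²_T = Σσ²ᵢ + 2·Σσ_ij = 3.1298 + 2 × 0.8779 = 4.8856
α = (3/2)·(1 − 3.1298/4.8856) = 0.539

α = 0.539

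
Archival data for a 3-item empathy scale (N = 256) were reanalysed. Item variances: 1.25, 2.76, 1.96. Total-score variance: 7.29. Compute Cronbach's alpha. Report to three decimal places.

Σσ²ᵢ = 1.25 + 2.76 + 1.96 = 5.97
α = (k/(k−1))·(1 − Σσ²ᵢ/total variance) = (3/2)·(1 − 5.97/7.29) = 0.272

α = 0.272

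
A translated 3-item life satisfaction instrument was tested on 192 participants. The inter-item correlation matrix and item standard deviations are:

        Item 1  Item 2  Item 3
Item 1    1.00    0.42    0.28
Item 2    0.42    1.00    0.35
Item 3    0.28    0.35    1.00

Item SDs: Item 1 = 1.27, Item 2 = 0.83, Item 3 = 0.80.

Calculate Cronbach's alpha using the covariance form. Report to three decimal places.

Cronbach's alpha = 0.592

Σσ²ᵢ = 1.27² + 0.83² + 0.80² = 2.9418
Covariances σ_ij = r_ij · s_i · s_j:
  σ(Item 1,Item 2) = 0.42 × 1.27 × 0.83 = 0.4427
  σ(Item 1,Item 3) = 0.28 × 1.27 × 0.80 = 0.2845
  σ(Item 2,Item 3) = 0.35 × 0.83 × 0.80 = 0.2324
σ²_T = Σσ²ᵢ + 2·Σσ_ij = 2.9418 + 2 × 0.9596 = 4.8610
α = (3/2)·(1 − 2.9418/4.8610) = 0.592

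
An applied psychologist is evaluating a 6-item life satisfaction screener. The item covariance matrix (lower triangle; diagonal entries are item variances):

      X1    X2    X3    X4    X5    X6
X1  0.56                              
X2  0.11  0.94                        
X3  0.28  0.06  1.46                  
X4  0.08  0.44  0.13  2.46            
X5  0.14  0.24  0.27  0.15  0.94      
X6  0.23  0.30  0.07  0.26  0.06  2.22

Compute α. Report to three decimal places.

Σσᵢ² = 0.56 + 0.94 + 1.46 + 2.46 + 0.94 + 2.22 = 8.58
Σ_{i<j} σ_ij = 2.82
total variance = 8.58 + 2 × 2.82 = 14.22
α = (k/(k−1))·(1 − Σσᵢ²/total variance) = (6/5)·(1 − 8.58/14.22) = 0.476

α = 0.476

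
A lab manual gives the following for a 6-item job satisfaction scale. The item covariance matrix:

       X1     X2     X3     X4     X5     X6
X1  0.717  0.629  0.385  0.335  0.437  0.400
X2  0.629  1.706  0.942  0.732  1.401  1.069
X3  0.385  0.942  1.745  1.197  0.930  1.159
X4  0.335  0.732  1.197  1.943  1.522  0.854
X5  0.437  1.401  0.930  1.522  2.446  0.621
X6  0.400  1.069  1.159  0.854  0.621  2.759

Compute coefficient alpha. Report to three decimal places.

Σσ²ᵢ = 0.717 + 1.706 + 1.745 + 1.943 + 2.446 + 2.759 = 11.316
Sum of the distinct covariances = 12.613
total variance = 11.316 + 2 × 12.613 = 36.542
α = (k/(k−1))·(1 − Σσ²ᵢ/total variance) = (6/5)·(1 − 11.316/36.542) = 0.828

coefficient alpha = 0.828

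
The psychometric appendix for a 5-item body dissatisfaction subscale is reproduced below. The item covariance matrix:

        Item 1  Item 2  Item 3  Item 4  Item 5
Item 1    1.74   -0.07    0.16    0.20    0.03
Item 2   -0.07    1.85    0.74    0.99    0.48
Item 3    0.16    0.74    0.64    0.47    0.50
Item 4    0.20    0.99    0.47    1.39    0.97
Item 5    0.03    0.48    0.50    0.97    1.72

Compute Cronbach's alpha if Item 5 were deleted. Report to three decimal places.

Remaining items: Item 1, Item 2, Item 3, Item 4 (k = 4).
ΣVar(i) = 1.74 + 1.85 + 0.64 + 1.39 = 5.62
σ²_total = 5.62 + 2 × 2.49 = 10.60
α (item deleted) = (4/3)·(1 − 5.62/10.60) = 0.626

α = 0.626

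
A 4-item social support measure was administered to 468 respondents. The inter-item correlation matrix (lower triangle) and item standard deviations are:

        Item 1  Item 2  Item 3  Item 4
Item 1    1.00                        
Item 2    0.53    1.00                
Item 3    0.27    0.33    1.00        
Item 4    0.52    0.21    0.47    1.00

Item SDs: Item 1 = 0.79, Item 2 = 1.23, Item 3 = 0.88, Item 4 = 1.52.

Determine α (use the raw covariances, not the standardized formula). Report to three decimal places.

α = 0.679

Σσ²ᵢ = 0.79² + 1.23² + 0.88² + 1.52² = 5.2218
Covariances σ_ij = r_ij · s_i · s_j:
  σ(Item 1,Item 2) = 0.53 × 0.79 × 1.23 = 0.5150
  σ(Item 1,Item 3) = 0.27 × 0.79 × 0.88 = 0.1877
  σ(Item 1,Item 4) = 0.52 × 0.79 × 1.52 = 0.6244
  σ(Item 2,Item 3) = 0.33 × 1.23 × 0.88 = 0.3572
  σ(Item 2,Item 4) = 0.21 × 1.23 × 1.52 = 0.3926
  σ(Item 3,Item 4) = 0.47 × 0.88 × 1.52 = 0.6287
σ²_T = Σσ²ᵢ + 2·Σσ_ij = 5.2218 + 2 × 2.7056 = 10.6330
α = (4/3)·(1 − 5.2218/10.6330) = 0.679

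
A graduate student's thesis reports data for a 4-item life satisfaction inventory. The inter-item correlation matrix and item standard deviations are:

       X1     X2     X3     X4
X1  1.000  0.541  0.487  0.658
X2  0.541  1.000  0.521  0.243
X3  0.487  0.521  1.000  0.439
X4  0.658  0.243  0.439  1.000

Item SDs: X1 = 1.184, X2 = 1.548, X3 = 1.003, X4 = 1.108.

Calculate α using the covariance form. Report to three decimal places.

α = 0.772

Σσ²ᵢ = 1.184² + 1.548² + 1.003² + 1.108² = 6.0318
Covariances σ_ij = r_ij · s_i · s_j:
  σ(X1,X2) = 0.541 × 1.184 × 1.548 = 0.9916
  σ(X1,X3) = 0.487 × 1.184 × 1.003 = 0.5783
  σ(X1,X4) = 0.658 × 1.184 × 1.108 = 0.8632
  σ(X2,X3) = 0.521 × 1.548 × 1.003 = 0.8089
  σ(X2,X4) = 0.243 × 1.548 × 1.108 = 0.4168
  σ(X3,X4) = 0.439 × 1.003 × 1.108 = 0.4879
σ²_T = Σσ²ᵢ + 2·Σσ_ij = 6.0318 + 2 × 4.1467 = 14.3252
α = (4/3)·(1 − 6.0318/14.3252) = 0.772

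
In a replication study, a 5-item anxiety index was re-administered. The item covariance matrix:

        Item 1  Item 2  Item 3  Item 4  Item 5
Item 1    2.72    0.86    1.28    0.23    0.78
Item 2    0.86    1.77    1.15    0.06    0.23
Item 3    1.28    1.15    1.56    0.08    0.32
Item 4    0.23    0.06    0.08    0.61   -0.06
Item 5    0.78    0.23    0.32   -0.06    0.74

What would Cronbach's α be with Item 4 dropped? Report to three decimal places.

α = 0.769

Remaining items: Item 1, Item 2, Item 3, Item 5 (k = 4).
sum of item variances = 2.72 + 1.77 + 1.56 + 0.74 = 6.79
Var(T) = 6.79 + 2 × 4.62 = 16.03
α (item deleted) = (4/3)·(1 − 6.79/16.03) = 0.769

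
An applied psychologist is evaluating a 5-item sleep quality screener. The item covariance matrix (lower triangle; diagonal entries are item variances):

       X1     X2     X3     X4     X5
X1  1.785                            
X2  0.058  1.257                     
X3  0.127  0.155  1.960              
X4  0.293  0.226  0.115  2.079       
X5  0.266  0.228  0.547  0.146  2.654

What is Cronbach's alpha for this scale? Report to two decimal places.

Σσ²ᵢ = 1.785 + 1.257 + 1.960 + 2.079 + 2.654 = 9.735
Σ_{i<j} σ_ij = 2.161
σ²_T = 9.735 + 2 × 2.161 = 14.057
α = (k/(k−1))·(1 − Σσ²ᵢ/σ²_T) = (5/4)·(1 − 9.735/14.057) = 0.38

α = 0.38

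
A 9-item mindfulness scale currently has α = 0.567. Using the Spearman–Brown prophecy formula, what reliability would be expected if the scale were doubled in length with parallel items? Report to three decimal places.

predicted reliability = 0.724

Length factor m = 2
α' = m·α / (1 + (m−1)·α)
   = 2 × 0.567 / (1 + (2 − 1) × 0.567)
   = 1.1340 / 1.5670 = 0.724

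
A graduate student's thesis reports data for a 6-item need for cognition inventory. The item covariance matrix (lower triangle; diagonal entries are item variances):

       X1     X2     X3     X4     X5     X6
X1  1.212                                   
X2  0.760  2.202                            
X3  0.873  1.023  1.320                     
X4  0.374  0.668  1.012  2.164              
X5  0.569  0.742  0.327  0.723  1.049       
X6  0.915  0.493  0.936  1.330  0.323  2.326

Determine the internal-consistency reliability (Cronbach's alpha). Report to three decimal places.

Cronbach's alpha = 0.820

sum of item variances = 1.212 + 2.202 + 1.320 + 2.164 + 1.049 + 2.326 = 10.273
Sum of off-diagonal covariances = 11.068
total variance = 10.273 + 2 × 11.068 = 32.409
α = (k/(k−1))·(1 − sum of item variances/total variance) = (6/5)·(1 − 10.273/32.409) = 0.820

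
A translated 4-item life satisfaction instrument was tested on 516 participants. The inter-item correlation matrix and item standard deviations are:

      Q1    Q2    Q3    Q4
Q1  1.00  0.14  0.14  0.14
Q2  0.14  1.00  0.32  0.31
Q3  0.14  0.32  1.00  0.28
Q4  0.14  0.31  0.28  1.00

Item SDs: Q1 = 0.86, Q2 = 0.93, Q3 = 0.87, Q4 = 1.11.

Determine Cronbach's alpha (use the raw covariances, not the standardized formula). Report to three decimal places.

Σσ²ᵢ = 0.86² + 0.93² + 0.87² + 1.11² = 3.5935
Covariances σ_ij = r_ij · s_i · s_j:
  σ(Q1,Q2) = 0.14 × 0.86 × 0.93 = 0.1120
  σ(Q1,Q3) = 0.14 × 0.86 × 0.87 = 0.1047
  σ(Q1,Q4) = 0.14 × 0.86 × 1.11 = 0.1336
  σ(Q2,Q3) = 0.32 × 0.93 × 0.87 = 0.2589
  σ(Q2,Q4) = 0.31 × 0.93 × 1.11 = 0.3200
  σ(Q3,Q4) = 0.28 × 0.87 × 1.11 = 0.2704
σ²_T = Σσ²ᵢ + 2·Σσ_ij = 3.5935 + 2 × 1.1996 = 5.9927
α = (4/3)·(1 − 3.5935/5.9927) = 0.534

α = 0.534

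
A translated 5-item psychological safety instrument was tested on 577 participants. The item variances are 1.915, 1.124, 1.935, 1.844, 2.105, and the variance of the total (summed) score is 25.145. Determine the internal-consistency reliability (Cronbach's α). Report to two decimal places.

ΣVar(i) = 1.915 + 1.124 + 1.935 + 1.844 + 2.105 = 8.923
α = (k/(k−1))·(1 − ΣVar(i)/Var(T)) = (5/4)·(1 − 8.923/25.145) = 0.81

α = 0.81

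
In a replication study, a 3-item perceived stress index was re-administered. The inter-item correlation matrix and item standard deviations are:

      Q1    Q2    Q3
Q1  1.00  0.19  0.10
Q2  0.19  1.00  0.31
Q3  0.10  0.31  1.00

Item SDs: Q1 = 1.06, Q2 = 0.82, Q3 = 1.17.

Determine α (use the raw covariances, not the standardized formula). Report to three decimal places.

α = 0.406

Σσ²ᵢ = 1.06² + 0.82² + 1.17² = 3.1649
Covariances σ_ij = r_ij · s_i · s_j:
  σ(Q1,Q2) = 0.19 × 1.06 × 0.82 = 0.1651
  σ(Q1,Q3) = 0.10 × 1.06 × 1.17 = 0.1240
  σ(Q2,Q3) = 0.31 × 0.82 × 1.17 = 0.2974
σ²_T = Σσ²ᵢ + 2·Σσ_ij = 3.1649 + 2 × 0.5865 = 4.3379
α = (3/2)·(1 − 3.1649/4.3379) = 0.406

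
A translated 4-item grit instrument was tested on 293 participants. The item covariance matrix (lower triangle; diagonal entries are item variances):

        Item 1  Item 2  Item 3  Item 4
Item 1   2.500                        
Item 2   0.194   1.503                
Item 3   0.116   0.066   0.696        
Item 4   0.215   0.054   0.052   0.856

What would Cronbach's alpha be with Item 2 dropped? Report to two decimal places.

Cronbach's alpha = 0.24

Remaining items: Item 1, Item 3, Item 4 (k = 3).
ΣVar(i) = 2.500 + 0.696 + 0.856 = 4.052
σ²_T = 4.052 + 2 × 0.383 = 4.818
α (item deleted) = (3/2)·(1 − 4.052/4.818) = 0.24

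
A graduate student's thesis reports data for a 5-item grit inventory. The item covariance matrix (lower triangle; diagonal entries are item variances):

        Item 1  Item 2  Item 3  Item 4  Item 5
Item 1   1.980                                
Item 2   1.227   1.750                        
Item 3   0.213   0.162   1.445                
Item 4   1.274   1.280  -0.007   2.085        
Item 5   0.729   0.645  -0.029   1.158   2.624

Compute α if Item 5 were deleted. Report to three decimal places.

Remaining items: Item 1, Item 2, Item 3, Item 4 (k = 4).
Σσᵢ² = 1.980 + 1.750 + 1.445 + 2.085 = 7.260
σ²_total = 7.260 + 2 × 4.149 = 15.558
α (item deleted) = (4/3)·(1 − 7.260/15.558) = 0.711

α = 0.711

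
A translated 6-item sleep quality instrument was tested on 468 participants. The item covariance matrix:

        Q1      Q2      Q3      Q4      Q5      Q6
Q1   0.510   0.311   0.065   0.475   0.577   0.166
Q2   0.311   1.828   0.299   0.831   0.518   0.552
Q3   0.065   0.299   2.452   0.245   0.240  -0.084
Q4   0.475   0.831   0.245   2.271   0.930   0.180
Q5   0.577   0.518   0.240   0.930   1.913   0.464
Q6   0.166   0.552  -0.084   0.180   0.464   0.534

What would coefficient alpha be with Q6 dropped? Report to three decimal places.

Remaining items: Q1, Q2, Q3, Q4, Q5 (k = 5).
ΣVar(i) = 0.510 + 1.828 + 2.452 + 2.271 + 1.913 = 8.974
σ²_total = 8.974 + 2 × 4.491 = 17.956
α (item deleted) = (5/4)·(1 − 8.974/17.956) = 0.625

α = 0.625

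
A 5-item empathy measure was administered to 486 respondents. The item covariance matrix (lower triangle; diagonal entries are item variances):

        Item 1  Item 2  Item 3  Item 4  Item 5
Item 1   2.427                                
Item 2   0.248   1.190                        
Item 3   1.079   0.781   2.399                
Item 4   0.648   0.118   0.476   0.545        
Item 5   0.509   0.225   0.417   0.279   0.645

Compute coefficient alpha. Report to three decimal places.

α = 0.713

Σσ²ᵢ = 2.427 + 1.190 + 2.399 + 0.545 + 0.645 = 7.206
Sum of off-diagonal covariances = 4.780
Var(T) = 7.206 + 2 × 4.780 = 16.766
α = (k/(k−1))·(1 − Σσ²ᵢ/Var(T)) = (5/4)·(1 − 7.206/16.766) = 0.713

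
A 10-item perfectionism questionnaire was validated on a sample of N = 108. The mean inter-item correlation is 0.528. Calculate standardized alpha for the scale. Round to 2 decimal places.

Standardized α = k·r̄ / (1 + (k−1)·r̄) = 10 × 0.528 / (1 + 9 × 0.528)
  = 5.2800 / 5.7520 = 0.92

α = 0.92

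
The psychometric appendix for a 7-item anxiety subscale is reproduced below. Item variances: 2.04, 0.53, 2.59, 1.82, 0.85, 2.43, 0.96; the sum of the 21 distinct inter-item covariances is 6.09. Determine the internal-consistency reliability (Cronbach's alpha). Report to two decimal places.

Σσᵢ² = 2.04 + 0.53 + 2.59 + 1.82 + 0.85 + 2.43 + 0.96 = 11.22
Sum of distinct covariances = 6.09
Var(T) = Σσᵢ² + 2·Σcov = 11.22 + 2 × 6.09 = 23.40
α = (7/6)·(1 − 11.22/23.40) = 0.61

α = 0.61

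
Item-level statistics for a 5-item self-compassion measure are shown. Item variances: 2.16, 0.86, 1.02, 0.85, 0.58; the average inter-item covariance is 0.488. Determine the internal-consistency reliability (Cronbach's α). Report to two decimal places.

Cronbach's α = 0.80

Σσᵢ² = 2.16 + 0.86 + 1.02 + 0.85 + 0.58 = 5.47
Sum of the 10 distinct covariances = 10 × 0.488 = 4.880
total variance = Σσᵢ² + 2·Σcov = 5.47 + 2 × 4.880 = 15.230
α = (5/4)·(1 − 5.47/15.230) = 0.80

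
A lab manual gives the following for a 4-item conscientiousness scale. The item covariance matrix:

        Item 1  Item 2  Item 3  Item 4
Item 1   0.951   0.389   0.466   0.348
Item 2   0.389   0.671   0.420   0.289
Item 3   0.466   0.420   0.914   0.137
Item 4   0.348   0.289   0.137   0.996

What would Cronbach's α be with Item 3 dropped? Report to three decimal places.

Cronbach's α = 0.659

Remaining items: Item 1, Item 2, Item 4 (k = 3).
sum of item variances = 0.951 + 0.671 + 0.996 = 2.618
Var(T) = 2.618 + 2 × 1.026 = 4.670
α (item deleted) = (3/2)·(1 − 2.618/4.670) = 0.659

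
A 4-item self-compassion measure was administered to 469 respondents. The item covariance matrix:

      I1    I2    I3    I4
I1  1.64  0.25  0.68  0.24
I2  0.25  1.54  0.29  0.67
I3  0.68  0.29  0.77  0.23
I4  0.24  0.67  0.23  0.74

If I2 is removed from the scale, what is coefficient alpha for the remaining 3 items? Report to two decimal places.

Remaining items: I1, I3, I4 (k = 3).
ΣVar(i) = 1.64 + 0.77 + 0.74 = 3.15
σ²_T = 3.15 + 2 × 1.15 = 5.45
α (item deleted) = (3/2)·(1 − 3.15/5.45) = 0.63

α = 0.63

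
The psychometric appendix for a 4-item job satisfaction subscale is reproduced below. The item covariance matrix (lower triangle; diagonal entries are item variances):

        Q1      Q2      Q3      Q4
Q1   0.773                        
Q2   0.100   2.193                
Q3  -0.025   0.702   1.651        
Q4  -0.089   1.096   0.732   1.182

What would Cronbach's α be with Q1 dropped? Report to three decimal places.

Remaining items: Q2, Q3, Q4 (k = 3).
Σσᵢ² = 2.193 + 1.651 + 1.182 = 5.026
σ²_T = 5.026 + 2 × 2.530 = 10.086
α (item deleted) = (3/2)·(1 − 5.026/10.086) = 0.753

α = 0.753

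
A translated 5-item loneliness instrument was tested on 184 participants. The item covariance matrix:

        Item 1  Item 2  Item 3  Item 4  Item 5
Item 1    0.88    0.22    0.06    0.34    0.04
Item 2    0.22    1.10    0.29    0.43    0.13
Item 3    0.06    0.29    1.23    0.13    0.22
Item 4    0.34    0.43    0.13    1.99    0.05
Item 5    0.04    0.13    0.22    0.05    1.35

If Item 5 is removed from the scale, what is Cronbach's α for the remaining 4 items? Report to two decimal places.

Cronbach's α = 0.48

Remaining items: Item 1, Item 2, Item 3, Item 4 (k = 4).
sum of item variances = 0.88 + 1.10 + 1.23 + 1.99 = 5.20
total variance = 5.20 + 2 × 1.47 = 8.14
α (item deleted) = (4/3)·(1 − 5.20/8.14) = 0.48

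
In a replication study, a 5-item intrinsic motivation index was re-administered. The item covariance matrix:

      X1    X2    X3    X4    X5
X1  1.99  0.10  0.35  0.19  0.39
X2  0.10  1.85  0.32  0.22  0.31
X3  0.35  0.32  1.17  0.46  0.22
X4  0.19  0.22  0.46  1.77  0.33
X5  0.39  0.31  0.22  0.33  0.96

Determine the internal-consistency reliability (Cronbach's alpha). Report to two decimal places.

Cronbach's alpha = 0.53

sum of item variances = 1.99 + 1.85 + 1.17 + 1.77 + 0.96 = 7.74
Sum of off-diagonal covariances = 2.89
σ²_T = 7.74 + 2 × 2.89 = 13.52
α = (k/(k−1))·(1 − sum of item variances/σ²_T) = (5/4)·(1 − 7.74/13.52) = 0.53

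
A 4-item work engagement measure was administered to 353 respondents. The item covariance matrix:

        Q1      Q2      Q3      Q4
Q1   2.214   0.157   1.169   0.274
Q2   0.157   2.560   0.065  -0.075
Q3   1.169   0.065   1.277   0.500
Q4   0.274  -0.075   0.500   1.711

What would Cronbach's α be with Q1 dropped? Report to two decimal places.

Cronbach's α = 0.23

Remaining items: Q2, Q3, Q4 (k = 3).
ΣVar(i) = 2.560 + 1.277 + 1.711 = 5.548
σ²_total = 5.548 + 2 × 0.490 = 6.528
α (item deleted) = (3/2)·(1 − 5.548/6.528) = 0.23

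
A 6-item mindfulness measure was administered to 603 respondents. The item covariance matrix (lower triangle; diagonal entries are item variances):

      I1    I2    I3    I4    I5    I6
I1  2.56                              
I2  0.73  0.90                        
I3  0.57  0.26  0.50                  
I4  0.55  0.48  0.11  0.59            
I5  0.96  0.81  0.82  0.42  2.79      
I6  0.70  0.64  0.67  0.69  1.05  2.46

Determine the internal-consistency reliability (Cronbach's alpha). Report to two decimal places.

α = 0.79

Σσ²ᵢ = 2.56 + 0.90 + 0.50 + 0.59 + 2.79 + 2.46 = 9.80
Σ_{i<j} σ_ij = 9.46
σ²_T = 9.80 + 2 × 9.46 = 28.72
α = (k/(k−1))·(1 − Σσ²ᵢ/σ²_T) = (6/5)·(1 − 9.80/28.72) = 0.79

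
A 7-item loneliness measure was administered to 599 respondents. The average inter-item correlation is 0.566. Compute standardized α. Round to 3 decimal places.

Standardized α = k·r̄ / (1 + (k−1)·r̄) = 7 × 0.566 / (1 + 6 × 0.566)
  = 3.9620 / 4.3960 = 0.901

standardized α = 0.901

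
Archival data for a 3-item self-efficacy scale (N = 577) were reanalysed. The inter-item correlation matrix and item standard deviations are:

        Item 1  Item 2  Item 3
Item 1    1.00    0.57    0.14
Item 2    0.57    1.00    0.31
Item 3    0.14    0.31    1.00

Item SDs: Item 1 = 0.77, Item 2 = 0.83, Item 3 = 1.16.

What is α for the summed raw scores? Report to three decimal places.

α = 0.562

Σσ²ᵢ = 0.77² + 0.83² + 1.16² = 2.6274
Covariances σ_ij = r_ij · s_i · s_j:
  σ(Item 1,Item 2) = 0.57 × 0.77 × 0.83 = 0.3643
  σ(Item 1,Item 3) = 0.14 × 0.77 × 1.16 = 0.1250
  σ(Item 2,Item 3) = 0.31 × 0.83 × 1.16 = 0.2985
σ²_T = Σσ²ᵢ + 2·Σσ_ij = 2.6274 + 2 × 0.7878 = 4.2030
α = (3/2)·(1 − 2.6274/4.2030) = 0.562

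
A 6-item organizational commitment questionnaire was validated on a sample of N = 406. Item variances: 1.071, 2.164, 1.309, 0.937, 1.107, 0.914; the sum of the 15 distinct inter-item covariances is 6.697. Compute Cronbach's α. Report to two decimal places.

Cronbach's α = 0.77

Σσ²ᵢ = 1.071 + 2.164 + 1.309 + 0.937 + 1.107 + 0.914 = 7.502
Sum of distinct covariances = 6.697
σ²_T = Σσ²ᵢ + 2·Σcov = 7.502 + 2 × 6.697 = 20.896
α = (6/5)·(1 − 7.502/20.896) = 0.77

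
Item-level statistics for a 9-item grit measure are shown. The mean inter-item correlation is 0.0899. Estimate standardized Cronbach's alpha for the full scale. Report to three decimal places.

α = 0.471

Standardized α = k·r̄ / (1 + (k−1)·r̄) = 9 × 0.0899 / (1 + 8 × 0.0899)
  = 0.8091 / 1.7192 = 0.471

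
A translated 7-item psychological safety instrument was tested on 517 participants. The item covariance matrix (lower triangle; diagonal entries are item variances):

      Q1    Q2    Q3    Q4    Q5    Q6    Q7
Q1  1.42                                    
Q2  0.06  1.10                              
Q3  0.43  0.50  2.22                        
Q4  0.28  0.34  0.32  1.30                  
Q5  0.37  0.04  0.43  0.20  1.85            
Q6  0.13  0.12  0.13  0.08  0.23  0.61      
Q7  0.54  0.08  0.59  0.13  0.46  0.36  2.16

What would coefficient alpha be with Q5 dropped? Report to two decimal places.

α = 0.58

Remaining items: Q1, Q2, Q3, Q4, Q6, Q7 (k = 6).
Σσ²ᵢ = 1.42 + 1.10 + 2.22 + 1.30 + 0.61 + 2.16 = 8.81
total variance = 8.81 + 2 × 4.09 = 16.99
α (item deleted) = (6/5)·(1 − 8.81/16.99) = 0.58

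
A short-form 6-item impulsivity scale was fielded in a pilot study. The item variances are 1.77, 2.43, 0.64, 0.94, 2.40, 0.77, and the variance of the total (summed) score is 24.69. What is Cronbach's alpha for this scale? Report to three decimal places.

Σσᵢ² = 1.77 + 2.43 + 0.64 + 0.94 + 2.40 + 0.77 = 8.95
α = (k/(k−1))·(1 − Σσᵢ²/σ²_total) = (6/5)·(1 − 8.95/24.69) = 0.765

α = 0.765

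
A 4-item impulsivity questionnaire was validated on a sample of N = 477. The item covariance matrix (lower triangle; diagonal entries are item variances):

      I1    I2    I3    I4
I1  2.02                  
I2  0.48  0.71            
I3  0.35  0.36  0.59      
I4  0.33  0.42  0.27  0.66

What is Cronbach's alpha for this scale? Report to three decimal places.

Σσ²ᵢ = 2.02 + 0.71 + 0.59 + 0.66 = 3.98
Sum of the distinct covariances = 2.21
Var(T) = 3.98 + 2 × 2.21 = 8.40
α = (k/(k−1))·(1 − Σσ²ᵢ/Var(T)) = (4/3)·(1 − 3.98/8.40) = 0.702

Cronbach's alpha = 0.702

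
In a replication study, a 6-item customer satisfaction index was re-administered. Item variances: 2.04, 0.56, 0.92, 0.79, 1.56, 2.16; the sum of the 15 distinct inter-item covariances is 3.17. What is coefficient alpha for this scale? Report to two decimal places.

α = 0.53

Σσ²ᵢ = 2.04 + 0.56 + 0.92 + 0.79 + 1.56 + 2.16 = 8.03
Sum of distinct covariances = 3.17
total variance = Σσ²ᵢ + 2·Σcov = 8.03 + 2 × 3.17 = 14.37
α = (6/5)·(1 − 8.03/14.37) = 0.53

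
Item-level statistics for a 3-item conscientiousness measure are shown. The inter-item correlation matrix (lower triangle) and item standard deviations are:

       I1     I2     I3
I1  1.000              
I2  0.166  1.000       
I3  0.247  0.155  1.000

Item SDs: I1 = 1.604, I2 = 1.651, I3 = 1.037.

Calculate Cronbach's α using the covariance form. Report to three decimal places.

Σσ²ᵢ = 1.604² + 1.651² + 1.037² = 6.3740
Covariances σ_ij = r_ij · s_i · s_j:
  σ(I1,I2) = 0.166 × 1.604 × 1.651 = 0.4396
  σ(I1,I3) = 0.247 × 1.604 × 1.037 = 0.4108
  σ(I2,I3) = 0.155 × 1.651 × 1.037 = 0.2654
σ²_T = Σσ²ᵢ + 2·Σσ_ij = 6.3740 + 2 × 1.1158 = 8.6056
α = (3/2)·(1 − 6.3740/8.6056) = 0.389

α = 0.389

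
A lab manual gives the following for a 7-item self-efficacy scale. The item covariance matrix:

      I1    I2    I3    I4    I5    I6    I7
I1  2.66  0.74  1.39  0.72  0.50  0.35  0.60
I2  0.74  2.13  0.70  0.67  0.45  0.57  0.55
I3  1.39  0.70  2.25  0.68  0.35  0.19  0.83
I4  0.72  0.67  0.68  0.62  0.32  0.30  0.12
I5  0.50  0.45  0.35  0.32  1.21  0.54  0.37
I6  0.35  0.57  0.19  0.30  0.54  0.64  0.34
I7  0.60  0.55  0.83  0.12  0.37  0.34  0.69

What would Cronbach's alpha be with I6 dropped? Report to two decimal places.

Cronbach's alpha = 0.78

Remaining items: I1, I2, I3, I4, I5, I7 (k = 6).
Σσᵢ² = 2.66 + 2.13 + 2.25 + 0.62 + 1.21 + 0.69 = 9.56
Var(T) = 9.56 + 2 × 8.99 = 27.54
α (item deleted) = (6/5)·(1 − 9.56/27.54) = 0.78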